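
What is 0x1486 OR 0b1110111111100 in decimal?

7678

0x1486 = 1010010000110
b = 1110111111100
 OR → 1110111111110 = 7678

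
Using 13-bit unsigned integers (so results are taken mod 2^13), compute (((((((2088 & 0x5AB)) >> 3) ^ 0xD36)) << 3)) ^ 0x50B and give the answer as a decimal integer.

3219

2088 = 0100000101000
0x5AB = 0010110101011
→ & → 0000000101000 = 40
→ >> 3 → 0000000000101 = 5
0xD36 = 0110100110110
→ ^ → 0110100110011 = 3379
→ << 3 (mod 2^13) → 0100110011000 = 2456
0x50B = 0010100001011
→ ^ → 0110010010011 = 3219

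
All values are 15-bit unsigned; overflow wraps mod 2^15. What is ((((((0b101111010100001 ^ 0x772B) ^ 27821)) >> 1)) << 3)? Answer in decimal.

0b101111010100001 = 101111010100001
0x772B = 111011100101011
→ ^ → 010100110001010 = 10634
27821 = 110110010101101
→ ^ → 100010100100111 = 17703
→ >> 1 → 010001010010011 = 8851
→ << 3 (mod 2^15) → 001010010011000 = 5272

5272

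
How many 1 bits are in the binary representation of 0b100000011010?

4

n = 100000011010
Count the 1s: 1 + 1 + 1 + 1 = 4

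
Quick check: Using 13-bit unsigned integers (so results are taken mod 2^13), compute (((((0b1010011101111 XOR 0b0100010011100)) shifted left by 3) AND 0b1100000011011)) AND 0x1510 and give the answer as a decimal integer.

0b1010011101111 = 1010011101111
0b0100010011100 = 0100010011100
→ XOR → 1110001110011 = 7283
→ shifted left by 3 (mod 2^13) → 0001110011000 = 920
0b1100000011011 = 1100000011011
→ AND → 0000000011000 = 24
0x1510 = 1010100010000
→ AND → 0000000010000 = 16

16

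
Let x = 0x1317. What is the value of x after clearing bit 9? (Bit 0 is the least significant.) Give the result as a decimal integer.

x = 001001100010111
bit 9 is currently 1; clear it via x & ~(1 << 9) = x & ~512
→ 001000100010111 = 4375

4375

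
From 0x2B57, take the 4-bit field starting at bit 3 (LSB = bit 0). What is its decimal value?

v = 10101101010111
Shift right by 3: 10101101010
Mask low 4 bits: 1010 = 10

10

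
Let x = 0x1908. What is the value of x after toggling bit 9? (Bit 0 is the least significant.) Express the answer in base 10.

6920

x = 01100100001000
bit 9 is currently 0; toggle it via x ^ (1 << 9) = x ^ 512
→ 01101100001000 = 6920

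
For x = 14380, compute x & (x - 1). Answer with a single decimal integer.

x = 11100000101100 = 14380
x - 1 = 11100000101011
AND   = 11100000101000 = 14376
(x & (x - 1) clears the lowest set bit of x.)

14376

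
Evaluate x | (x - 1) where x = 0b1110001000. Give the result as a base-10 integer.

x = 1110001000 = 904
x - 1 = 1110000111
OR    = 1110001111 = 911
(x | (x - 1) sets all bits below the lowest set bit.)

911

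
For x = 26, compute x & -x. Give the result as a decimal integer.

2

x = 11010 = 26
-x (two's complement) = …00110
AND   = 00010 = 2
(x & -x isolates the lowest set bit of x.)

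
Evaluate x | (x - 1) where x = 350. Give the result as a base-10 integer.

351

x = 101011110 = 350
x - 1 = 101011101
OR    = 101011111 = 351
(x | (x - 1) sets all bits below the lowest set bit.)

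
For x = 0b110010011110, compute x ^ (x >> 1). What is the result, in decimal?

x = 110010011110 = 3230
x>>1 = 011001001111
XOR  = 101011010001 = 2769
(x ^ (x >> 1) gives the standard binary-reflected Gray code of x.)

2769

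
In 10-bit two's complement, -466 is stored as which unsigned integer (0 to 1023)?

558

466 in 10 bits: 0111010010
Invert: 1000101101
Add 1:  1000101110 = 558
(Check: 2^10 - 466 = 1024 - 466 = 558.)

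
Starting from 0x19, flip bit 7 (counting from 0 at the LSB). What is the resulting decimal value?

x = 000011001
bit 7 is currently 0; toggle it via x ^ (1 << 7) = x ^ 128
→ 010011001 = 153

153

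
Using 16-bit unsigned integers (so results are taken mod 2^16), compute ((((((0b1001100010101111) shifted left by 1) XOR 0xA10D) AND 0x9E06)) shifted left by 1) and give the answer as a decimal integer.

8196

0b1001100010101111 = 1001100010101111
→ shifted left by 1 (mod 2^16) → 0011000101011110 = 12638
0xA10D = 1010000100001101
→ XOR → 1001000001010011 = 36947
0x9E06 = 1001111000000110
→ AND → 1001000000000010 = 36866
→ shifted left by 1 (mod 2^16) → 0010000000000100 = 8196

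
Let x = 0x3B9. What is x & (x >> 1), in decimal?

x = 1110111001 = 953
x>>1 = 0111011100
AND  = 0110011000 = 408
(x & (x >> 1) has a 1 wherever x has two consecutive 1 bits.)

408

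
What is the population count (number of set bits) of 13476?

6

13476 = 11010010100100
Count the 1s: 1 + 1 + 1 + 1 + 1 + 1 = 6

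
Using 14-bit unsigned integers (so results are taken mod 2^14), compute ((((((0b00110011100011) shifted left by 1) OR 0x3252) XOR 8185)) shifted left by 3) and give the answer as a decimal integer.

0b00110011100011 = 00110011100011
→ shifted left by 1 (mod 2^14) → 01100111000110 = 6598
0x3252 = 11001001010010
→ OR → 11101111010110 = 15318
8185 = 01111111111001
→ XOR → 10010000101111 = 9263
→ shifted left by 3 (mod 2^14) → 10000101111000 = 8568

8568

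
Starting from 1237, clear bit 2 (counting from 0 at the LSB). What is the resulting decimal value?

1233

x = 010011010101
bit 2 is currently 1; clear it via x & ~(1 << 2) = x & ~4
→ 010011010001 = 1233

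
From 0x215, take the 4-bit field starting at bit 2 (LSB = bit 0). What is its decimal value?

5

v = 1000010101
Shift right by 2: 10000101
Mask low 4 bits: 0101 = 5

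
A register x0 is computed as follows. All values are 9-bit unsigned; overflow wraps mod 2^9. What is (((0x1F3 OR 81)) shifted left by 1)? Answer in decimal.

486

0x1F3 = 111110011
81 = 001010001
→ OR → 111110011 = 499
→ shifted left by 1 (mod 2^9) → 111100110 = 486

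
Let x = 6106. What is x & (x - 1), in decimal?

x = 1011111011010 = 6106
x - 1 = 1011111011001
AND   = 1011111011000 = 6104
(x & (x - 1) clears the lowest set bit of x.)

6104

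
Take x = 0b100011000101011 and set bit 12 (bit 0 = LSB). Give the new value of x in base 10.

22059

x = 100011000101011
bit 12 is currently 0; set it via x | (1 << 12) = x | 4096
→ 101011000101011 = 22059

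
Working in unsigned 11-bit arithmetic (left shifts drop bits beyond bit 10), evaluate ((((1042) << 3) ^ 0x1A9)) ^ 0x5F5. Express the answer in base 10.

1228

1042 = 10000010010
→ << 3 (mod 2^11) → 00010010000 = 144
0x1A9 = 00110101001
→ ^ → 00100111001 = 313
0x5F5 = 10111110101
→ ^ → 10011001100 = 1228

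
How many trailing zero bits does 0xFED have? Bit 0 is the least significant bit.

0

0xFED = 111111101101
Trailing zeros: 0, so the lowest set bit is bit 0 (value 1).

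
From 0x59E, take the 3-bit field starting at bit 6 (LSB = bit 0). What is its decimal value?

6

v = 010110011110
Shift right by 6: 010110
Mask low 3 bits: 110 = 6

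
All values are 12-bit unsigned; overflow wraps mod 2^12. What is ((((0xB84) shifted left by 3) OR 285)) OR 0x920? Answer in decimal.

3389

0xB84 = 101110000100
→ shifted left by 3 (mod 2^12) → 110000100000 = 3104
285 = 000100011101
→ OR → 110100111101 = 3389
0x920 = 100100100000
→ OR → 110100111101 = 3389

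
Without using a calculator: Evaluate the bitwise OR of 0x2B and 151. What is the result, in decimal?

191

0x2B = 00101011
151 = 10010111
 OR → 10111111 = 191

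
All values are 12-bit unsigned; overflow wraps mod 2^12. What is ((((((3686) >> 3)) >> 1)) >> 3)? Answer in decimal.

3686 = 111001100110
→ >> 3 → 000111001100 = 460
→ >> 1 → 000011100110 = 230
→ >> 3 → 000000011100 = 28

28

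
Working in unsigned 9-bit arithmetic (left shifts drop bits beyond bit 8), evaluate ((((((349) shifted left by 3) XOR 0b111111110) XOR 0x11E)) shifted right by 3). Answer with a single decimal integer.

1

349 = 101011101
→ shifted left by 3 (mod 2^9) → 011101000 = 232
0b111111110 = 111111110
→ XOR → 100010110 = 278
0x11E = 100011110
→ XOR → 000001000 = 8
→ shifted right by 3 → 000000001 = 1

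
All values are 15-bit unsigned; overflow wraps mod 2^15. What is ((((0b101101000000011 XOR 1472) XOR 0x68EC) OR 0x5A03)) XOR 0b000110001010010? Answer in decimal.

0b101101000000011 = 101101000000011
1472 = 000010111000000
→ XOR → 101111111000011 = 24515
0x68EC = 110100011101100
→ XOR → 011011100101111 = 14127
0x5A03 = 101101000000011
→ OR → 111111100101111 = 32559
0b000110001010010 = 000110001010010
→ XOR → 111001101111101 = 29565

29565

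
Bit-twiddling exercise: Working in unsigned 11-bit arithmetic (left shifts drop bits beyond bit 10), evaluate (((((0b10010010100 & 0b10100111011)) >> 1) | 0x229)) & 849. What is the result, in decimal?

513

0b10010010100 = 10010010100
0b10100111011 = 10100111011
→ & → 10000010000 = 1040
→ >> 1 → 01000001000 = 520
0x229 = 01000101001
→ | → 01000101001 = 553
849 = 01101010001
→ & → 01000000001 = 513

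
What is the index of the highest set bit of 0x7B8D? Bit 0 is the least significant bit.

0x7B8D = 111101110001101
The topmost 1 is at position 14 (since 2^14 = 16384 ≤ 31629 < 32768).

14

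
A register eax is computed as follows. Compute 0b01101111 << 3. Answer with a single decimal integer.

888

x = 0001101111
shift left by 3 → 1101111000 = 888
(equivalently, 111 × 2^3 = 111 × 8)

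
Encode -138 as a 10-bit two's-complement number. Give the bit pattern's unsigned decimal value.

138 in 10 bits: 0010001010
Invert: 1101110101
Add 1:  1101110110 = 886
(Check: 2^10 - 138 = 1024 - 138 = 886.)

886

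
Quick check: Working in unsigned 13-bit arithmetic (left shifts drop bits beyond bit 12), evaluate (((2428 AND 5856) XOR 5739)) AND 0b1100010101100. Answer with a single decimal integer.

2428 = 0100101111100
5856 = 1011011100000
→ AND → 0000001100000 = 96
5739 = 1011001101011
→ XOR → 1011000001011 = 5643
0b1100010101100 = 1100010101100
→ AND → 1000000001000 = 4104

4104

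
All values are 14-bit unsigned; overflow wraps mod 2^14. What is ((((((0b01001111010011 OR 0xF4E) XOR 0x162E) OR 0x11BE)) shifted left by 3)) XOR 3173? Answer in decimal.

925

0b01001111010011 = 01001111010011
0xF4E = 00111101001110
→ OR → 01111111011111 = 8159
0x162E = 01011000101110
→ XOR → 00100111110001 = 2545
0x11BE = 01000110111110
→ OR → 01100111111111 = 6655
→ shifted left by 3 (mod 2^14) → 00111111111000 = 4088
3173 = 00110001100101
→ XOR → 00001110011101 = 925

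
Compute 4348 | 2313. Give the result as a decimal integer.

6653

4348 = 1000011111100
2313 = 0100100001001
 OR → 1100111111101 = 6653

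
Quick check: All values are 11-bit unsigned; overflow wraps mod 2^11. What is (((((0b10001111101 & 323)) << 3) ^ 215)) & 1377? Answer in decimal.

0b10001111101 = 10001111101
323 = 00101000011
→ & → 00001000001 = 65
→ << 3 (mod 2^11) → 01000001000 = 520
215 = 00011010111
→ ^ → 01011011111 = 735
1377 = 10101100001
→ & → 00001000001 = 65

65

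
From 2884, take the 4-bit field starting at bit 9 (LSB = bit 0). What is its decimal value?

5

v = 0101101000100
Shift right by 9: 0101
Mask low 4 bits: 0101 = 5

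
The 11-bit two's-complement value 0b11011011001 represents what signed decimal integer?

pattern = 11011011001 (MSB is 1 ⇒ negative)
Invert: 00100100110, add 1 → 00100100111 = 295, so the value is -295.
(Equivalently: 1753 - 2^11 = 1753 - 2048 = -295.)

-295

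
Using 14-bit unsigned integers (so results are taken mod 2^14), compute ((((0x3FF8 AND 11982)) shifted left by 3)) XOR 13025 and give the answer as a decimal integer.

0x3FF8 = 11111111111000
11982 = 10111011001110
→ AND → 10111011001000 = 11976
→ shifted left by 3 (mod 2^14) → 11011001000000 = 13888
13025 = 11001011100001
→ XOR → 00010010100001 = 1185

1185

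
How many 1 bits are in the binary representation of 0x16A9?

0x16A9 = 1011010101001
Count the 1s: 1 + 1 + 1 + 1 + 1 + 1 + 1 = 7

7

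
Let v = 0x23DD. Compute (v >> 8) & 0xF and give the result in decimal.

3

v = 0010001111011101
Shift right by 8: 00100011
Mask low 4 bits: 0011 = 3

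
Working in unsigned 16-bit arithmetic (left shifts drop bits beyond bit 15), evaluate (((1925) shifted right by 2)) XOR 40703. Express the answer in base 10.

40734

1925 = 0000011110000101
→ shifted right by 2 → 0000000111100001 = 481
40703 = 1001111011111111
→ XOR → 1001111100011110 = 40734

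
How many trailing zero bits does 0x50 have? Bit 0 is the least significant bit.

0x50 = 1010000
Trailing zeros: 4, so the lowest set bit is bit 4 (value 16).

4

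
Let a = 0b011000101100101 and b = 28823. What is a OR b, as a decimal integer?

a = 011000101100101
28823 = 111000010010111
 OR → 111000111110111 = 29175

29175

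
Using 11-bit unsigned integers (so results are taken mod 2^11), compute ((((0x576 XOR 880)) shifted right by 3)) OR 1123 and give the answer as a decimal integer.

0x576 = 10101110110
880 = 01101110000
→ XOR → 11000000110 = 1542
→ shifted right by 3 → 00011000000 = 192
1123 = 10001100011
→ OR → 10011100011 = 1251

1251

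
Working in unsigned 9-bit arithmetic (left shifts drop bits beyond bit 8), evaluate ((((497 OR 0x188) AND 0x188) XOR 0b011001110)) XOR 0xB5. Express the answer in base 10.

497 = 111110001
0x188 = 110001000
→ OR → 111111001 = 505
0x188 = 110001000
→ AND → 110001000 = 392
0b011001110 = 011001110
→ XOR → 101000110 = 326
0xB5 = 010110101
→ XOR → 111110011 = 499

499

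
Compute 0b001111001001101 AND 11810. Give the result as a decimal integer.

a = 01111001001101
11810 = 10111000100010
AND → 00111000000000 = 3584

3584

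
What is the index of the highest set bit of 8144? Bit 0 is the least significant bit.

8144 = 1111111010000
The topmost 1 is at position 12 (since 2^12 = 4096 ≤ 8144 < 8192).

12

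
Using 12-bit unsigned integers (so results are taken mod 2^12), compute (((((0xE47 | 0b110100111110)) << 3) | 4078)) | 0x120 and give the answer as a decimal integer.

4094

0xE47 = 111001000111
0b110100111110 = 110100111110
→ | → 111101111111 = 3967
→ << 3 (mod 2^12) → 101111111000 = 3064
4078 = 111111101110
→ | → 111111111110 = 4094
0x120 = 000100100000
→ | → 111111111110 = 4094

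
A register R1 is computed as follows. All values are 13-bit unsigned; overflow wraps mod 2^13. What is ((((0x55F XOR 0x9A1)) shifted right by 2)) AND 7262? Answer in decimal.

30

0x55F = 0010101011111
0x9A1 = 0100110100001
→ XOR → 0110011111110 = 3326
→ shifted right by 2 → 0001100111111 = 831
7262 = 1110001011110
→ AND → 0000000011110 = 30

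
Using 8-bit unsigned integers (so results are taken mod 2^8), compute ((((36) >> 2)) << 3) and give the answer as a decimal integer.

72

36 = 00100100
→ >> 2 → 00001001 = 9
→ << 3 (mod 2^8) → 01001000 = 72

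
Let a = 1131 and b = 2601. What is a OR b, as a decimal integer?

1131 = 010001101011
2601 = 101000101001
 OR → 111001101011 = 3691

3691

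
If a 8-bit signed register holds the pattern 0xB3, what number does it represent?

pattern = 10110011 (MSB is 1 ⇒ negative)
Invert: 01001100, add 1 → 01001101 = 77, so the value is -77.
(Equivalently: 179 - 2^8 = 179 - 256 = -77.)

-77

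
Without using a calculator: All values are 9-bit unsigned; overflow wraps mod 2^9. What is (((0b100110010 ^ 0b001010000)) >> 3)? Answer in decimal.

44

0b100110010 = 100110010
0b001010000 = 001010000
→ ^ → 101100010 = 354
→ >> 3 → 000101100 = 44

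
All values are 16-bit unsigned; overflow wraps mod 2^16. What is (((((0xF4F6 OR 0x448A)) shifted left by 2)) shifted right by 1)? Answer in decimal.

27132

0xF4F6 = 1111010011110110
0x448A = 0100010010001010
→ OR → 1111010011111110 = 62718
→ shifted left by 2 (mod 2^16) → 1101001111111000 = 54264
→ shifted right by 1 → 0110100111111100 = 27132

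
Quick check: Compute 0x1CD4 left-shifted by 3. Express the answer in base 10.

59040

0x1CD4 = 0001110011010100
shift left by 3 → 1110011010100000 = 59040
(equivalently, 7380 × 2^3 = 7380 × 8)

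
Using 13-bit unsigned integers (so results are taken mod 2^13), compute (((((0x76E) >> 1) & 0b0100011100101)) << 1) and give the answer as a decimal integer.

0x76E = 0011101101110
→ >> 1 → 0001110110111 = 951
0b0100011100101 = 0100011100101
→ & → 0000010100101 = 165
→ << 1 (mod 2^13) → 0000101001010 = 330

330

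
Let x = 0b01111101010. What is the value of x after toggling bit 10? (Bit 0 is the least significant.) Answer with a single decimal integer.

2026

x = 01111101010
bit 10 is currently 0; toggle it via x ^ (1 << 10) = x ^ 1024
→ 11111101010 = 2026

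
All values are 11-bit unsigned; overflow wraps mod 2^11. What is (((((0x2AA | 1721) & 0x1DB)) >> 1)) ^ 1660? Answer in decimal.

0x2AA = 01010101010
1721 = 11010111001
→ | → 11010111011 = 1723
0x1DB = 00111011011
→ & → 00010011011 = 155
→ >> 1 → 00001001101 = 77
1660 = 11001111100
→ ^ → 11000110001 = 1585

1585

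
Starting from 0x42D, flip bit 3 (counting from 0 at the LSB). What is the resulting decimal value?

1061

x = 10000101101
bit 3 is currently 1; toggle it via x ^ (1 << 3) = x ^ 8
→ 10000100101 = 1061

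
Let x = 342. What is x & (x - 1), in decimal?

x = 101010110 = 342
x - 1 = 101010101
AND   = 101010100 = 340
(x & (x - 1) clears the lowest set bit of x.)

340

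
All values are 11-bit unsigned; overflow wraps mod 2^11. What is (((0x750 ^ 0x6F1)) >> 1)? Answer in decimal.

208

0x750 = 11101010000
0x6F1 = 11011110001
→ ^ → 00110100001 = 417
→ >> 1 → 00011010000 = 208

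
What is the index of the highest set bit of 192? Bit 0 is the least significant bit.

192 = 11000000
The topmost 1 is at position 7 (since 2^7 = 128 ≤ 192 < 256).

7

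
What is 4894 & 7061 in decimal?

4884

4894 = 1001100011110
7061 = 1101110010101
AND → 1001100010100 = 4884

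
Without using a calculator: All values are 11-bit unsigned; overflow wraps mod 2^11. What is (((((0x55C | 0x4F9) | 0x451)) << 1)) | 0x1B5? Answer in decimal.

0x55C = 10101011100
0x4F9 = 10011111001
→ | → 10111111101 = 1533
0x451 = 10001010001
→ | → 10111111101 = 1533
→ << 1 (mod 2^11) → 01111111010 = 1018
0x1B5 = 00110110101
→ | → 01111111111 = 1023

1023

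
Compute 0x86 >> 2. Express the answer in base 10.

0x86 = 10000110
shift right by 2 → 00100001 = 33
(equivalently, floor(134 / 4))

33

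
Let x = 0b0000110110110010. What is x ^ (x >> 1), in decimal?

2923

x = 110110110010 = 3506
x>>1 = 011011011001
XOR  = 101101101011 = 2923
(x ^ (x >> 1) gives the standard binary-reflected Gray code of x.)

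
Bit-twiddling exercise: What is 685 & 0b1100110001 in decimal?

545

685 = 1010101101
b = 1100110001
AND → 1000100001 = 545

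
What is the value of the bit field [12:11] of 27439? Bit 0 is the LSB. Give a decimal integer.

1

v = 110101100101111
Shift right by 11: 1101
Mask low 2 bits: 01 = 1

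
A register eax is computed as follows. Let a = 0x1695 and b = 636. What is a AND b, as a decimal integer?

532

0x1695 = 1011010010101
636 = 0001001111100
AND → 0001000010100 = 532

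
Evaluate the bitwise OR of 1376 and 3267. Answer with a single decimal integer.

3555

1376 = 010101100000
3267 = 110011000011
 OR → 110111100011 = 3555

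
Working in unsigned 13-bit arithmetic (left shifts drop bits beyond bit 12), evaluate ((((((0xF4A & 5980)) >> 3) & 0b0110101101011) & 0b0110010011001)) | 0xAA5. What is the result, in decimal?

2733

0xF4A = 0111101001010
5980 = 1011101011100
→ & → 0011101001000 = 1864
→ >> 3 → 0000011101001 = 233
0b0110101101011 = 0110101101011
→ & → 0000001101001 = 105
0b0110010011001 = 0110010011001
→ & → 0000000001001 = 9
0xAA5 = 0101010100101
→ | → 0101010101101 = 2733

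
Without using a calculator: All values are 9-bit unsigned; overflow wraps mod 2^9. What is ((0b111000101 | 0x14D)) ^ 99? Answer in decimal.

430

0b111000101 = 111000101
0x14D = 101001101
→ | → 111001101 = 461
99 = 001100011
→ ^ → 110101110 = 430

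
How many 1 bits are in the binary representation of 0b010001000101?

n = 10001000101
Count the 1s: 1 + 1 + 1 + 1 = 4

4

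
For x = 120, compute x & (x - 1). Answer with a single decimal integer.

x = 1111000 = 120
x - 1 = 1110111
AND   = 1110000 = 112
(x & (x - 1) clears the lowest set bit of x.)

112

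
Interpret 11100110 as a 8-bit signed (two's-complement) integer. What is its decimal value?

pattern = 11100110 (MSB is 1 ⇒ negative)
Invert: 00011001, add 1 → 00011010 = 26, so the value is -26.
(Equivalently: 230 - 2^8 = 230 - 256 = -26.)

-26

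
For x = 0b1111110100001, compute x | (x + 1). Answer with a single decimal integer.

8099

x = 1111110100001 = 8097
x + 1 = 1111110100010
OR    = 1111110100011 = 8099
(x | (x + 1) sets the lowest cleared bit.)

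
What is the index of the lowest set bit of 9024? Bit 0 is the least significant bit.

6

9024 = 10001101000000
Trailing zeros: 6, so the lowest set bit is bit 6 (value 64).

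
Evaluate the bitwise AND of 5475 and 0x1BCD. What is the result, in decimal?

5475 = 1010101100011
0x1BCD = 1101111001101
AND → 1000101000001 = 4417

4417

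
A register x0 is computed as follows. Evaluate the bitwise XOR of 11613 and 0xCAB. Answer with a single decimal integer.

11613 = 10110101011101
0xCAB = 00110010101011
XOR → 10000111110110 = 8694

8694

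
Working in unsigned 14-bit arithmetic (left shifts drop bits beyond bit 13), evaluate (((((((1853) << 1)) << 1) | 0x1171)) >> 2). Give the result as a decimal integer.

1917

1853 = 00011100111101
→ << 1 (mod 2^14) → 00111001111010 = 3706
→ << 1 (mod 2^14) → 01110011110100 = 7412
0x1171 = 01000101110001
→ | → 01110111110101 = 7669
→ >> 2 → 00011101111101 = 1917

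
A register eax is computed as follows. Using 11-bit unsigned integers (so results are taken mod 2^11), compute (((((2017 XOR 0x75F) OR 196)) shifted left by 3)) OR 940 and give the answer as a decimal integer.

2017 = 11111100001
0x75F = 11101011111
→ XOR → 00010111110 = 190
196 = 00011000100
→ OR → 00011111110 = 254
→ shifted left by 3 (mod 2^11) → 11111110000 = 2032
940 = 01110101100
→ OR → 11111111100 = 2044

2044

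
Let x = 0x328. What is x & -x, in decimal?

8

x = 1100101000 = 808
-x (two's complement) = …0011011000
AND   = 0000001000 = 8
(x & -x isolates the lowest set bit of x.)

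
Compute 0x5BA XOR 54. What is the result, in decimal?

0x5BA = 10110111010
54 = 00000110110
XOR → 10110001100 = 1420

1420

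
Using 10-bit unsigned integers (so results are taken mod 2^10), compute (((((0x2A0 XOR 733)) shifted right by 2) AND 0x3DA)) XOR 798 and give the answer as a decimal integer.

0x2A0 = 1010100000
733 = 1011011101
→ XOR → 0001111101 = 125
→ shifted right by 2 → 0000011111 = 31
0x3DA = 1111011010
→ AND → 0000011010 = 26
798 = 1100011110
→ XOR → 1100000100 = 772

772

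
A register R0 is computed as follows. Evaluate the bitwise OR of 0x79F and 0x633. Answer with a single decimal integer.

0x79F = 11110011111
0x633 = 11000110011
 OR → 11110111111 = 1983

1983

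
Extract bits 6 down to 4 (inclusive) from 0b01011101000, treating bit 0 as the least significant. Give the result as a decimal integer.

v = 01011101000
Shift right by 4: 0101110
Mask low 3 bits: 110 = 6

6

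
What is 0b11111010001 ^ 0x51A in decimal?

a = 11111010001
0x51A = 10100011010
XOR → 01011001011 = 715

715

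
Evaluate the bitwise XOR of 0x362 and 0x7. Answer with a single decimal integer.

869

0x362 = 1101100010
0x7 = 0000000111
XOR → 1101100101 = 869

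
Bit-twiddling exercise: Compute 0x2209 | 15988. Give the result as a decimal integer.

0x2209 = 10001000001001
15988 = 11111001110100
 OR → 11111001111101 = 15997

15997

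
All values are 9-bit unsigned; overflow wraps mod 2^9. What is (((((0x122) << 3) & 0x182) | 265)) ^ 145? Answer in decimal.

408

0x122 = 100100010
→ << 3 (mod 2^9) → 100010000 = 272
0x182 = 110000010
→ & → 100000000 = 256
265 = 100001001
→ | → 100001001 = 265
145 = 010010001
→ ^ → 110011000 = 408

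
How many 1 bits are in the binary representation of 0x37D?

0x37D = 1101111101
Count the 1s: 1 + 1 + 1 + 1 + 1 + 1 + 1 + 1 = 8

8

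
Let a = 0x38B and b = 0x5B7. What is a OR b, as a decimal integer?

0x38B = 01110001011
0x5B7 = 10110110111
 OR → 11110111111 = 1983

1983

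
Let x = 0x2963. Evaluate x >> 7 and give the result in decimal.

0x2963 = 10100101100011
shift right by 7 → 00000001010010 = 82
(equivalently, floor(10595 / 128))

82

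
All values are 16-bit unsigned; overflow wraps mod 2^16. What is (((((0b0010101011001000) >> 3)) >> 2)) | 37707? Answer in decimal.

37727

0b0010101011001000 = 0010101011001000
→ >> 3 → 0000010101011001 = 1369
→ >> 2 → 0000000101010110 = 342
37707 = 1001001101001011
→ | → 1001001101011111 = 37727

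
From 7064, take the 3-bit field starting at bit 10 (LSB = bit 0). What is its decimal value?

v = 1101110011000
Shift right by 10: 110
Mask low 3 bits: 110 = 6

6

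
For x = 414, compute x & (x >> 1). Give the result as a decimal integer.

142

x = 110011110 = 414
x>>1 = 011001111
AND  = 010001110 = 142
(x & (x >> 1) has a 1 wherever x has two consecutive 1 bits.)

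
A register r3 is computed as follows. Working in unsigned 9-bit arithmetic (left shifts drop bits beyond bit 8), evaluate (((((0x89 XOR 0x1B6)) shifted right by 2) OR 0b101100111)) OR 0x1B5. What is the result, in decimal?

0x89 = 010001001
0x1B6 = 110110110
→ XOR → 100111111 = 319
→ shifted right by 2 → 001001111 = 79
0b101100111 = 101100111
→ OR → 101101111 = 367
0x1B5 = 110110101
→ OR → 111111111 = 511

511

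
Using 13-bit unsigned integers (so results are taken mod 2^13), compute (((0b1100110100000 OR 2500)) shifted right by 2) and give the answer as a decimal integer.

0b1100110100000 = 1100110100000
2500 = 0100111000100
→ OR → 1100111100100 = 6628
→ shifted right by 2 → 0011001111001 = 1657

1657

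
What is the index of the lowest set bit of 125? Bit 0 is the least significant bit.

0

125 = 1111101
Trailing zeros: 0, so the lowest set bit is bit 0 (value 1).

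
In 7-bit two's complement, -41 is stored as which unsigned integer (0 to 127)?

87

41 in 7 bits: 0101001
Invert: 1010110
Add 1:  1010111 = 87
(Check: 2^7 - 41 = 128 - 41 = 87.)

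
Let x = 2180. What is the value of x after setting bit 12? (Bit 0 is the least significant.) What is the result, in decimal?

x = 0100010000100
bit 12 is currently 0; set it via x | (1 << 12) = x | 4096
→ 1100010000100 = 6276

6276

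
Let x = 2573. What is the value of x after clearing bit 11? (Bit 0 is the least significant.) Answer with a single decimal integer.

x = 101000001101
bit 11 is currently 1; clear it via x & ~(1 << 11) = x & ~2048
→ 001000001101 = 525

525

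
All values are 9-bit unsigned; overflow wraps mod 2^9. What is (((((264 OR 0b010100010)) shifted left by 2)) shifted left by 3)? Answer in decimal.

320

264 = 100001000
0b010100010 = 010100010
→ OR → 110101010 = 426
→ shifted left by 2 (mod 2^9) → 010101000 = 168
→ shifted left by 3 (mod 2^9) → 101000000 = 320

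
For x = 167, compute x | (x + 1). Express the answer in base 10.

x = 10100111 = 167
x + 1 = 10101000
OR    = 10101111 = 175
(x | (x + 1) sets the lowest cleared bit.)

175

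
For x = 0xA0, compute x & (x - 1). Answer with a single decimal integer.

128

x = 10100000 = 160
x - 1 = 10011111
AND   = 10000000 = 128
(x & (x - 1) clears the lowest set bit of x.)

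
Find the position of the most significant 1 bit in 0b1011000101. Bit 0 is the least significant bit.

0b1011000101 = 1011000101
The topmost 1 is at position 9 (since 2^9 = 512 ≤ 709 < 1024).

9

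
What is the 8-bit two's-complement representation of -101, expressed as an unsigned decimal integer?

101 in 8 bits: 01100101
Invert: 10011010
Add 1:  10011011 = 155
(Check: 2^8 - 101 = 256 - 101 = 155.)

155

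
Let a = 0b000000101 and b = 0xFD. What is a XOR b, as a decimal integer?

248

a = 00000101
0xFD = 11111101
XOR → 11111000 = 248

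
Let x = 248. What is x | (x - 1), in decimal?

x = 11111000 = 248
x - 1 = 11110111
OR    = 11111111 = 255
(x | (x - 1) sets all bits below the lowest set bit.)

255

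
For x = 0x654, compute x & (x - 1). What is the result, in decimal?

1616

x = 11001010100 = 1620
x - 1 = 11001010011
AND   = 11001010000 = 1616
(x & (x - 1) clears the lowest set bit of x.)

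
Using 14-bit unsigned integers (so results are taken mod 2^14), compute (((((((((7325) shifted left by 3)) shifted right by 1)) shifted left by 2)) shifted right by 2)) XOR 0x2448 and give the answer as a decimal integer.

7325 = 01110010011101
→ shifted left by 3 (mod 2^14) → 10010011101000 = 9448
→ shifted right by 1 → 01001001110100 = 4724
→ shifted left by 2 (mod 2^14) → 00100111010000 = 2512
→ shifted right by 2 → 00001001110100 = 628
0x2448 = 10010001001000
→ XOR → 10011000111100 = 9788

9788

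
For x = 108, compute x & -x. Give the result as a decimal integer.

4

x = 1101100 = 108
-x (two's complement) = …0010100
AND   = 0000100 = 4
(x & -x isolates the lowest set bit of x.)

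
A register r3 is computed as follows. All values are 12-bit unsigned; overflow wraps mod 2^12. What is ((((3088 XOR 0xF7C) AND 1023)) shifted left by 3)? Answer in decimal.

3088 = 110000010000
0xF7C = 111101111100
→ XOR → 001101101100 = 876
1023 = 001111111111
→ AND → 001101101100 = 876
→ shifted left by 3 (mod 2^12) → 101101100000 = 2912

2912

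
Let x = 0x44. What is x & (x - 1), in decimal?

x = 1000100 = 68
x - 1 = 1000011
AND   = 1000000 = 64
(x & (x - 1) clears the lowest set bit of x.)

64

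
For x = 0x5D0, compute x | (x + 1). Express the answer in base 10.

1489

x = 10111010000 = 1488
x + 1 = 10111010001
OR    = 10111010001 = 1489
(x | (x + 1) sets the lowest cleared bit.)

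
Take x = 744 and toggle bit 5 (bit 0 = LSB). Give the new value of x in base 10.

x = 1011101000
bit 5 is currently 1; toggle it via x ^ (1 << 5) = x ^ 32
→ 1011001000 = 712

712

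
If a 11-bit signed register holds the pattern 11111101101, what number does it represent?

-19

pattern = 11111101101 (MSB is 1 ⇒ negative)
Invert: 00000010010, add 1 → 00000010011 = 19, so the value is -19.
(Equivalently: 2029 - 2^11 = 2029 - 2048 = -19.)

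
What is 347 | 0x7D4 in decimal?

2015

347 = 00101011011
0x7D4 = 11111010100
 OR → 11111011111 = 2015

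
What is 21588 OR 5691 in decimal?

22143

21588 = 101010001010100
5691 = 001011000111011
 OR → 101011001111111 = 22143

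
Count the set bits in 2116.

3

2116 = 100001000100
Count the 1s: 1 + 1 + 1 = 3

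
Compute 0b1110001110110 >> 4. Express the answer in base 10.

455

x = 1110001110110
shift right by 4 → 0000111000111 = 455
(equivalently, floor(7286 / 16))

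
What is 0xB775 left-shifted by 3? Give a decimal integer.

375720

0xB775 = 0001011011101110101
shift left by 3 → 1011011101110101000 = 375720
(equivalently, 46965 × 2^3 = 46965 × 8)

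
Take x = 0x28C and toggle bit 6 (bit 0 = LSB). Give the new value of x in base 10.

716

x = 1010001100
bit 6 is currently 0; toggle it via x ^ (1 << 6) = x ^ 64
→ 1011001100 = 716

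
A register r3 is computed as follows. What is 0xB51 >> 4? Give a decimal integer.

0xB51 = 101101010001
shift right by 4 → 000010110101 = 181
(equivalently, floor(2897 / 16))

181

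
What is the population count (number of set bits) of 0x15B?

0x15B = 101011011
Count the 1s: 1 + 1 + 1 + 1 + 1 + 1 = 6

6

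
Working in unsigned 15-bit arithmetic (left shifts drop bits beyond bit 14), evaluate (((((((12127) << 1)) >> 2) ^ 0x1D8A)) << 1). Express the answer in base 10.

12127 = 010111101011111
→ << 1 (mod 2^15) → 101111010111110 = 24254
→ >> 2 → 001011110101111 = 6063
0x1D8A = 001110110001010
→ ^ → 000101000100101 = 2597
→ << 1 (mod 2^15) → 001010001001010 = 5194

5194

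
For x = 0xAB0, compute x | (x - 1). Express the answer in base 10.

x = 101010110000 = 2736
x - 1 = 101010101111
OR    = 101010111111 = 2751
(x | (x - 1) sets all bits below the lowest set bit.)

2751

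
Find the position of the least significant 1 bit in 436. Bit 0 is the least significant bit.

2

436 = 110110100
Trailing zeros: 2, so the lowest set bit is bit 2 (value 4).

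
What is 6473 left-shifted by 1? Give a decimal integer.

6473 = 01100101001001
shift left by 1 → 11001010010010 = 12946
(equivalently, 6473 × 2^1 = 6473 × 2)

12946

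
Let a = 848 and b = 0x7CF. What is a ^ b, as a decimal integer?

1183

848 = 01101010000
0x7CF = 11111001111
XOR → 10010011111 = 1183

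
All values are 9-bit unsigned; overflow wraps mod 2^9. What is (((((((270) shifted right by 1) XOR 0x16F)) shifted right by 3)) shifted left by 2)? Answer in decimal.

244

270 = 100001110
→ shifted right by 1 → 010000111 = 135
0x16F = 101101111
→ XOR → 111101000 = 488
→ shifted right by 3 → 000111101 = 61
→ shifted left by 2 (mod 2^9) → 011110100 = 244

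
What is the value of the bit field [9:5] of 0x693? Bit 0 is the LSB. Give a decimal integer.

20

v = 0011010010011
Shift right by 5: 00110100
Mask low 5 bits: 10100 = 20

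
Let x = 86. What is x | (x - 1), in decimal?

x = 1010110 = 86
x - 1 = 1010101
OR    = 1010111 = 87
(x | (x - 1) sets all bits below the lowest set bit.)

87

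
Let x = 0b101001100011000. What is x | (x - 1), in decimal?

21279

x = 101001100011000 = 21272
x - 1 = 101001100010111
OR    = 101001100011111 = 21279
(x | (x - 1) sets all bits below the lowest set bit.)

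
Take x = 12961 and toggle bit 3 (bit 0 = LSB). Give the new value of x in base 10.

x = 11001010100001
bit 3 is currently 0; toggle it via x ^ (1 << 3) = x ^ 8
→ 11001010101001 = 12969

12969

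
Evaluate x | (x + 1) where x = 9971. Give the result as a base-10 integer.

9975

x = 10011011110011 = 9971
x + 1 = 10011011110100
OR    = 10011011110111 = 9975
(x | (x + 1) sets the lowest cleared bit.)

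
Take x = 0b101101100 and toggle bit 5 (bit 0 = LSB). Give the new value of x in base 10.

x = 101101100
bit 5 is currently 1; toggle it via x ^ (1 << 5) = x ^ 32
→ 101001100 = 332

332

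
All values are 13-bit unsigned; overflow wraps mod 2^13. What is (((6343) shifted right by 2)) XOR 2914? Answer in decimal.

6343 = 1100011000111
→ shifted right by 2 → 0011000110001 = 1585
2914 = 0101101100010
→ XOR → 0110101010011 = 3411

3411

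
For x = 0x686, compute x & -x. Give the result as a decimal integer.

x = 11010000110 = 1670
-x (two's complement) = …00101111010
AND   = 00000000010 = 2
(x & -x isolates the lowest set bit of x.)

2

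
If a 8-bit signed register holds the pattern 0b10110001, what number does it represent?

pattern = 10110001 (MSB is 1 ⇒ negative)
Invert: 01001110, add 1 → 01001111 = 79, so the value is -79.
(Equivalently: 177 - 2^8 = 177 - 256 = -79.)

-79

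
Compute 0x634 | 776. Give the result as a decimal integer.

0x634 = 11000110100
776 = 01100001000
 OR → 11100111100 = 1852

1852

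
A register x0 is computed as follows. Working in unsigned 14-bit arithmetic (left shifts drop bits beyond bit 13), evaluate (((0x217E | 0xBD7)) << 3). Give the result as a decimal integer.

8184

0x217E = 10000101111110
0xBD7 = 00101111010111
→ | → 10101111111111 = 11263
→ << 3 (mod 2^14) → 01111111111000 = 8184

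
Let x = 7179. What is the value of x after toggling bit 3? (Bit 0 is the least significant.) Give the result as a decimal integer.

7171

x = 1110000001011
bit 3 is currently 1; toggle it via x ^ (1 << 3) = x ^ 8
→ 1110000000011 = 7171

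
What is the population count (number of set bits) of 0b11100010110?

6

n = 11100010110
Count the 1s: 1 + 1 + 1 + 1 + 1 + 1 = 6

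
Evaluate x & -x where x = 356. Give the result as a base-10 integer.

4

x = 101100100 = 356
-x (two's complement) = …010011100
AND   = 000000100 = 4
(x & -x isolates the lowest set bit of x.)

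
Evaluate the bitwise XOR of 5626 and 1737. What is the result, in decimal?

4915

5626 = 1010111111010
1737 = 0011011001001
XOR → 1001100110011 = 4915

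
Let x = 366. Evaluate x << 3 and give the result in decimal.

2928

366 = 000101101110
shift left by 3 → 101101110000 = 2928
(equivalently, 366 × 2^3 = 366 × 8)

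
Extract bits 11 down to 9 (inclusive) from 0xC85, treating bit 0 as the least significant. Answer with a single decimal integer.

6

v = 110010000101
Shift right by 9: 110
Mask low 3 bits: 110 = 6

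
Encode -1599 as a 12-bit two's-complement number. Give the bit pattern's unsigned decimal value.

2497

1599 in 12 bits: 011000111111
Invert: 100111000000
Add 1:  100111000001 = 2497
(Check: 2^12 - 1599 = 4096 - 1599 = 2497.)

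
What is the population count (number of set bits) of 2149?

2149 = 100001100101
Count the 1s: 1 + 1 + 1 + 1 + 1 = 5

5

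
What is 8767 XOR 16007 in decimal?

7352

8767 = 10001000111111
16007 = 11111010000111
XOR → 01110010111000 = 7352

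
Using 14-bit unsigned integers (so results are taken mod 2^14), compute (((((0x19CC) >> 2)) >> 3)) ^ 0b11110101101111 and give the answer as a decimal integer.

15777

0x19CC = 01100111001100
→ >> 2 → 00011001110011 = 1651
→ >> 3 → 00000011001110 = 206
0b11110101101111 = 11110101101111
→ ^ → 11110110100001 = 15777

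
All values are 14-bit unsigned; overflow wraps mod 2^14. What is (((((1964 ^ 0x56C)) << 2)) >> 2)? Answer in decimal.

704

1964 = 00011110101100
0x56C = 00010101101100
→ ^ → 00001011000000 = 704
→ << 2 (mod 2^14) → 00101100000000 = 2816
→ >> 2 → 00001011000000 = 704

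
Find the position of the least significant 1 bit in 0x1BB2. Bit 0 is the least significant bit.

1

0x1BB2 = 1101110110010
Trailing zeros: 1, so the lowest set bit is bit 1 (value 2).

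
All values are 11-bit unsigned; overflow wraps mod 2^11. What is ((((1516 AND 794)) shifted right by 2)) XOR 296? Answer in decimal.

1516 = 10111101100
794 = 01100011010
→ AND → 00100001000 = 264
→ shifted right by 2 → 00001000010 = 66
296 = 00100101000
→ XOR → 00101101010 = 362

362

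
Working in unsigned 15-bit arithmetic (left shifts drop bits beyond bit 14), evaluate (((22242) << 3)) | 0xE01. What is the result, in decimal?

22242 = 101011011100010
→ << 3 (mod 2^15) → 011011100010000 = 14096
0xE01 = 000111000000001
→ | → 011111100010001 = 16145

16145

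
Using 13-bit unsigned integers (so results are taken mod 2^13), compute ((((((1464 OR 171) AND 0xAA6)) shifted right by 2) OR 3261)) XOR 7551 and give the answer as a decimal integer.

1464 = 0010110111000
171 = 0000010101011
→ OR → 0010110111011 = 1467
0xAA6 = 0101010100110
→ AND → 0000010100010 = 162
→ shifted right by 2 → 0000000101000 = 40
3261 = 0110010111101
→ OR → 0110010111101 = 3261
7551 = 1110101111111
→ XOR → 1000111000010 = 4546

4546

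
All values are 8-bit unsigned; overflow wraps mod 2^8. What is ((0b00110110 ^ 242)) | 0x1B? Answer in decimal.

0b00110110 = 00110110
242 = 11110010
→ ^ → 11000100 = 196
0x1B = 00011011
→ | → 11011111 = 223

223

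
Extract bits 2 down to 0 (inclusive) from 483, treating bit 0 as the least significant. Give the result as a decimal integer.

v = 0111100011
Shift right by 0: 0111100011
Mask low 3 bits: 011 = 3

3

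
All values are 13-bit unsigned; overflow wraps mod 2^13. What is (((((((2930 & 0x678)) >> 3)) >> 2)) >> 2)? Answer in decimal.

2930 = 0101101110010
0x678 = 0011001111000
→ & → 0001001110000 = 624
→ >> 3 → 0000001001110 = 78
→ >> 2 → 0000000010011 = 19
→ >> 2 → 0000000000100 = 4

4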